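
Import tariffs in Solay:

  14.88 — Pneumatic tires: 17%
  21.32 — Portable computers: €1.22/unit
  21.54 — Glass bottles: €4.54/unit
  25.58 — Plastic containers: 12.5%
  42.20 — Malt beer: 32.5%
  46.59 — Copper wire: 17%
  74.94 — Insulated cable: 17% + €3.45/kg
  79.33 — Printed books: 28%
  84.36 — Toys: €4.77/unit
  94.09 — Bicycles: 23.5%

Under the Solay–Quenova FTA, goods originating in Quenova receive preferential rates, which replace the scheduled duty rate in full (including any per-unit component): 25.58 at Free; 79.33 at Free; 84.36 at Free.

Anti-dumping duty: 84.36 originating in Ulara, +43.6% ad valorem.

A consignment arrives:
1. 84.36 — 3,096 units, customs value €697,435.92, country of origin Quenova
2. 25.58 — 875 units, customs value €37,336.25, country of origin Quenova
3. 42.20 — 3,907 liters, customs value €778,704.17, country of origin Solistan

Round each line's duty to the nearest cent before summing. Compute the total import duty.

Line 1 (84.36, Quenova, 3,096 units, €697,435.92):
Base rate for 84.36 is €4.77/unit.
Origin Quenova qualifies under the Solay–Quenova agreement and 84.36 is covered: preferential rate Free applies instead.
The additional-duty order on 84.36 targets Ulara, not Quenova; it does not apply.
Duty = €697,435.92 × 0% = €0.00.
Line 2 (25.58, Quenova, 875 units, €37,336.25):
Base rate for 25.58 is 12.5%.
Origin Quenova qualifies under the Solay–Quenova agreement and 25.58 is covered: preferential rate Free applies instead.
Duty = €37,336.25 × 0% = €0.00.
Line 3 (42.20, Solistan, 3,907 liters, €778,704.17):
Base rate for 42.20 is 32.5%.
Duty = €778,704.17 × 32.5% = €253,078.86.
Total = €0.00 + €0.00 + €253,078.86 = €253,078.86.

€253,078.86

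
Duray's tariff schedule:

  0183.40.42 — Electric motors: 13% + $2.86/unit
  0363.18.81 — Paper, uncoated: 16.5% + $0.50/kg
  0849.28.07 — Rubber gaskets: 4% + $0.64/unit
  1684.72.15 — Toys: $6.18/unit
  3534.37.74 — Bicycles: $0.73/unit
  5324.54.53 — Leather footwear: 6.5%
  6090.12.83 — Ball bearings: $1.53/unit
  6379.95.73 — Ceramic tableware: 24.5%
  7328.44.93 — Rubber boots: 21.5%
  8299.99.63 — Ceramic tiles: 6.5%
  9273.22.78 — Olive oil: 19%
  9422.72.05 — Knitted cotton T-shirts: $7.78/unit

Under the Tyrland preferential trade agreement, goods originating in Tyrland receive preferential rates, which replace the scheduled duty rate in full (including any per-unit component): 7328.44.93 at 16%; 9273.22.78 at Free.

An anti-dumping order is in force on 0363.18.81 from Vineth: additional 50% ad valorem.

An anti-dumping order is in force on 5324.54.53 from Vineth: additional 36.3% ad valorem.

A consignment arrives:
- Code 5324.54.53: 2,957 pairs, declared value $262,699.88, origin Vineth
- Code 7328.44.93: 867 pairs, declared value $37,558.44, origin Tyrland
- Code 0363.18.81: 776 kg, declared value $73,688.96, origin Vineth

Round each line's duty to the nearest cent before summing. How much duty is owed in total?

$167,836.06

Line 1 (5324.54.53, Vineth, 2,957 pairs, $262,699.88):
Base rate for 5324.54.53 is 6.5%.
Additional duty on 5324.54.53 from Vineth: +36.3%. Applied ad valorem rate: 6.5% + 36.3% = 42.8%.
Duty = $262,699.88 × 42.8% = $112,435.55.
Line 2 (7328.44.93, Tyrland, 867 pairs, $37,558.44):
Base rate for 7328.44.93 is 21.5%.
Origin Tyrland qualifies under the Duray–Tyrland agreement and 7328.44.93 is covered: preferential rate 16% applies instead.
Duty = $37,558.44 × 16% = $6,009.35.
Line 3 (0363.18.81, Vineth, 776 kg, $73,688.96):
Base rate for 0363.18.81 is 16.5% + $0.50/kg.
Additional duty on 0363.18.81 from Vineth: +50%. Applied ad valorem rate: 16.5% + 50% = 66.5%.
Duty = $73,688.96 × 66.5% + 776 × $0.50 = $49,391.16.
Total = $112,435.55 + $6,009.35 + $49,391.16 = $167,836.06.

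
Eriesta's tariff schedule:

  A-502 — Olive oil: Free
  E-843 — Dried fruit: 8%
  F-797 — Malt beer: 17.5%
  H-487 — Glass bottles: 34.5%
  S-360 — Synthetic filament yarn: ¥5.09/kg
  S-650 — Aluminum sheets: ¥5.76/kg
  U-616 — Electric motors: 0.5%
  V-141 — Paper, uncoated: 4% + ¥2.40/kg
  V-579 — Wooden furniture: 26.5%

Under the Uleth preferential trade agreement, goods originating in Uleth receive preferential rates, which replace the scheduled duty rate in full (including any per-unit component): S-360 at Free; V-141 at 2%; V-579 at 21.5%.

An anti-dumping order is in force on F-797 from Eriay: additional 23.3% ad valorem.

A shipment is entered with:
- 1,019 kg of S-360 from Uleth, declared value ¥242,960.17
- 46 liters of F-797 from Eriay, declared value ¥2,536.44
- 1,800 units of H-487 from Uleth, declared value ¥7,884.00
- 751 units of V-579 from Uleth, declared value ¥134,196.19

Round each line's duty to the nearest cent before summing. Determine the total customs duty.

Line 1 (S-360, Uleth, 1,019 kg, ¥242,960.17):
Base rate for S-360 is ¥5.09/kg.
Origin Uleth qualifies under the Eriesta–Uleth agreement and S-360 is covered: preferential rate Free applies instead.
Duty = ¥242,960.17 × 0% = ¥0.00.
Line 2 (F-797, Eriay, 46 liters, ¥2,536.44):
Base rate for F-797 is 17.5%.
Additional duty on F-797 from Eriay: +23.3%. Applied ad valorem rate: 17.5% + 23.3% = 40.8%.
Duty = ¥2,536.44 × 40.8% = ¥1,034.87.
Line 3 (H-487, Uleth, 1,800 units, ¥7,884.00):
Base rate for H-487 is 34.5%.
Origin Uleth is the FTA partner but H-487 is not on the preference list; base rate stands.
Duty = ¥7,884.00 × 34.5% = ¥2,719.98.
Line 4 (V-579, Uleth, 751 units, ¥134,196.19):
Base rate for V-579 is 26.5%.
Origin Uleth qualifies under the Eriesta–Uleth agreement and V-579 is covered: preferential rate 21.5% applies instead.
Duty = ¥134,196.19 × 21.5% = ¥28,852.18.
Total = ¥0.00 + ¥1,034.87 + ¥2,719.98 + ¥28,852.18 = ¥32,607.03.

¥32,607.03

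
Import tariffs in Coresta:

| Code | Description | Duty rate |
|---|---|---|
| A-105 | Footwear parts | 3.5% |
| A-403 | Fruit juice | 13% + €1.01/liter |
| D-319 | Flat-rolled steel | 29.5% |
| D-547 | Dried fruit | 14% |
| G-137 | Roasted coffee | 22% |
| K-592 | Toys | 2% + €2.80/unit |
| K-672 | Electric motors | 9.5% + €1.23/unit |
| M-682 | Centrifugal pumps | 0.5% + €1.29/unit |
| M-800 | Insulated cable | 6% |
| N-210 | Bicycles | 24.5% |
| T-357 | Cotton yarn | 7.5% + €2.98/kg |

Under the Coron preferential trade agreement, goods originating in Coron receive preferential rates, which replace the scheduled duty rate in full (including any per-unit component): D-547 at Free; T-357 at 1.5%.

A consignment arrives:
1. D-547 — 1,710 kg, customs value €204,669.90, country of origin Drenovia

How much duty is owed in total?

Line 1 (D-547, Drenovia, 1,710 kg, €204,669.90):
Base rate for D-547 is 14%.
D-547 has an FTA preferential rate, but origin Drenovia is not Coron; base rate stands.
Duty = €204,669.90 × 14% = €28,653.79.

€28,653.79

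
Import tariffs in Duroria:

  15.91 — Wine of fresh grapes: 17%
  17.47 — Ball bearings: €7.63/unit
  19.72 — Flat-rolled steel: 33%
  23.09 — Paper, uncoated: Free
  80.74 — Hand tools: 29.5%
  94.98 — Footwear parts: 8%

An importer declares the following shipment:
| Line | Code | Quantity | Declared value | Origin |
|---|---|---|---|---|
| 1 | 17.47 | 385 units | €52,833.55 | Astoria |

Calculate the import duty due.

€2,937.55

Line 1 (17.47, Astoria, 385 units, €52,833.55):
Base rate for 17.47 is €7.63/unit.
Duty = 385 × €7.63 = €2,937.55.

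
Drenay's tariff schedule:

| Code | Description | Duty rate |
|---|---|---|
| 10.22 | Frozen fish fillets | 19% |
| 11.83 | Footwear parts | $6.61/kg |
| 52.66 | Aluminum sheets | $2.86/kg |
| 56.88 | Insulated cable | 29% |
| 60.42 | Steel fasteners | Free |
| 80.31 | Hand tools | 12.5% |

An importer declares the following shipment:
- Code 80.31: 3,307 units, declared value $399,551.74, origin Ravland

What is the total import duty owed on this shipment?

$49,943.97

Line 1 (80.31, Ravland, 3,307 units, $399,551.74):
Base rate for 80.31 is 12.5%.
Duty = $399,551.74 × 12.5% = $49,943.97.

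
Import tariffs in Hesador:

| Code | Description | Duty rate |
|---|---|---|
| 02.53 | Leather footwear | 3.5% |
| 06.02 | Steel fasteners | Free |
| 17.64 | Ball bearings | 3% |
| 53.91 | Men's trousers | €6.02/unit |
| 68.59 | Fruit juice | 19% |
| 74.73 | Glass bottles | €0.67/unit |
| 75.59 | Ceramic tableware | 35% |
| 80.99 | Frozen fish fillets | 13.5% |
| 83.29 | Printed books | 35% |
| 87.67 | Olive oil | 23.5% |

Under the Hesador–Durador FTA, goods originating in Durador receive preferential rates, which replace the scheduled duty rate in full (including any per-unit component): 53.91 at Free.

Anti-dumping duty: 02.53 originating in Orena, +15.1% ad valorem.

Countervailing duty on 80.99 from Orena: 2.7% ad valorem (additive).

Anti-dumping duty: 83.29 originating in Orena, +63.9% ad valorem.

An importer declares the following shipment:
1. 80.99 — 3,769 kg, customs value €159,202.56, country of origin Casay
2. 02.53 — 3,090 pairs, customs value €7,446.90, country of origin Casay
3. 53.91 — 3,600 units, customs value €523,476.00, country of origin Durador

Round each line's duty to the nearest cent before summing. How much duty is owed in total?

€21,752.99

Line 1 (80.99, Casay, 3,769 kg, €159,202.56):
Base rate for 80.99 is 13.5%.
The additional-duty order on 80.99 targets Orena, not Casay; it does not apply.
Duty = €159,202.56 × 13.5% = €21,492.35.
Line 2 (02.53, Casay, 3,090 pairs, €7,446.90):
Base rate for 02.53 is 3.5%.
The additional-duty order on 02.53 targets Orena, not Casay; it does not apply.
Duty = €7,446.90 × 3.5% = €260.64.
Line 3 (53.91, Durador, 3,600 units, €523,476.00):
Base rate for 53.91 is €6.02/unit.
Origin Durador qualifies under the Hesador–Durador agreement and 53.91 is covered: preferential rate Free applies instead.
Duty = €523,476.00 × 0% = €0.00.
Total = €21,492.35 + €260.64 + €0.00 = €21,752.99.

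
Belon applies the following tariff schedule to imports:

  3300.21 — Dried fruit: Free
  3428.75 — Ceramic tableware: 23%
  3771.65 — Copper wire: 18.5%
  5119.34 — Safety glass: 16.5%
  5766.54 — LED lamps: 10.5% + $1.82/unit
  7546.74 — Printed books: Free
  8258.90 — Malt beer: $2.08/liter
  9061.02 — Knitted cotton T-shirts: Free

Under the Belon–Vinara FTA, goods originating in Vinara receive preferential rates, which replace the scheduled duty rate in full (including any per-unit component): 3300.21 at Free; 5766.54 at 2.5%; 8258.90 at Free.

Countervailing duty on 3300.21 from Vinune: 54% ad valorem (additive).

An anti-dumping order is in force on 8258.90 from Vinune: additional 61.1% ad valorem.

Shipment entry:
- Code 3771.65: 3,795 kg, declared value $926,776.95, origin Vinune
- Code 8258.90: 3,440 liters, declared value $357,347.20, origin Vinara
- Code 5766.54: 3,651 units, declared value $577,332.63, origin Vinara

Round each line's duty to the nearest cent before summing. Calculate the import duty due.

Line 1 (3771.65, Vinune, 3,795 kg, $926,776.95):
Base rate for 3771.65 is 18.5%.
Duty = $926,776.95 × 18.5% = $171,453.74.
Line 2 (8258.90, Vinara, 3,440 liters, $357,347.20):
Base rate for 8258.90 is $2.08/liter.
Origin Vinara qualifies under the Belon–Vinara agreement and 8258.90 is covered: preferential rate Free applies instead.
The additional-duty order on 8258.90 targets Vinune, not Vinara; it does not apply.
Duty = $357,347.20 × 0% = $0.00.
Line 3 (5766.54, Vinara, 3,651 units, $577,332.63):
Base rate for 5766.54 is 10.5% + $1.82/unit.
Origin Vinara qualifies under the Belon–Vinara agreement and 5766.54 is covered: preferential rate 2.5% applies instead.
Duty = $577,332.63 × 2.5% = $14,433.32.
Total = $171,453.74 + $0.00 + $14,433.32 = $185,887.06.

$185,887.06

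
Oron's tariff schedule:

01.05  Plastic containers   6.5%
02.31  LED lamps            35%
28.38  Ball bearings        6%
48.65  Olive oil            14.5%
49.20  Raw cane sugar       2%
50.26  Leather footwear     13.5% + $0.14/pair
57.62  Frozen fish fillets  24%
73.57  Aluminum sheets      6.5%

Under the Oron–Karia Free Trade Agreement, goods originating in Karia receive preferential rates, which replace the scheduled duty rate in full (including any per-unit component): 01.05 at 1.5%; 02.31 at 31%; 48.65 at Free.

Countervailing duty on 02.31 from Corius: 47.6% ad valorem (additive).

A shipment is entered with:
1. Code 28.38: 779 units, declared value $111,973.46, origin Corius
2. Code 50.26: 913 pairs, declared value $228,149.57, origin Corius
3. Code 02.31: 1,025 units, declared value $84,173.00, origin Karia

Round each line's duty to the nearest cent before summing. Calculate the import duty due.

Line 1 (28.38, Corius, 779 units, $111,973.46):
Base rate for 28.38 is 6%.
Duty = $111,973.46 × 6% = $6,718.41.
Line 2 (50.26, Corius, 913 pairs, $228,149.57):
Base rate for 50.26 is 13.5% + $0.14/pair.
Duty = $228,149.57 × 13.5% + 913 × $0.14 = $30,928.01.
Line 3 (02.31, Karia, 1,025 units, $84,173.00):
Base rate for 02.31 is 35%.
Origin Karia qualifies under the Oron–Karia agreement and 02.31 is covered: preferential rate 31% applies instead.
The additional-duty order on 02.31 targets Corius, not Karia; it does not apply.
Duty = $84,173.00 × 31% = $26,093.63.
Total = $6,718.41 + $30,928.01 + $26,093.63 = $63,740.05.

$63,740.05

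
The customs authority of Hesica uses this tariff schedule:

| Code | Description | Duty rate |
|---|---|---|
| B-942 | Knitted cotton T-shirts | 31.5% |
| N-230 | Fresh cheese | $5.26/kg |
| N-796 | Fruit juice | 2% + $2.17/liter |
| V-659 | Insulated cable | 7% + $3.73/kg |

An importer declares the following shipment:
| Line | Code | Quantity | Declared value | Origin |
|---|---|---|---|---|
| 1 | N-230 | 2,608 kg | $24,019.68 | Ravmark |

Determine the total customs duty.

$13,718.08

Line 1 (N-230, Ravmark, 2,608 kg, $24,019.68):
Base rate for N-230 is $5.26/kg.
Duty = 2,608 × $5.26 = $13,718.08.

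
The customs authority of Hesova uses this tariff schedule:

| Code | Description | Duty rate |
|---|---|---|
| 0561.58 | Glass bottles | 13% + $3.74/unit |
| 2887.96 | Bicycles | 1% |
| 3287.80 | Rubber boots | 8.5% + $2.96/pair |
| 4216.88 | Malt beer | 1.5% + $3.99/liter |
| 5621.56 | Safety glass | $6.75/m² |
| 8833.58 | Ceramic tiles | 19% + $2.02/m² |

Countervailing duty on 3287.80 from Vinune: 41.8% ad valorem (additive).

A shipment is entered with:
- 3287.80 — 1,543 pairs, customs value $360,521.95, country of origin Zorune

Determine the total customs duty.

Line 1 (3287.80, Zorune, 1,543 pairs, $360,521.95):
Base rate for 3287.80 is 8.5% + $2.96/pair.
The additional-duty order on 3287.80 targets Vinune, not Zorune; it does not apply.
Duty = $360,521.95 × 8.5% + 1,543 × $2.96 = $35,211.65.

$35,211.65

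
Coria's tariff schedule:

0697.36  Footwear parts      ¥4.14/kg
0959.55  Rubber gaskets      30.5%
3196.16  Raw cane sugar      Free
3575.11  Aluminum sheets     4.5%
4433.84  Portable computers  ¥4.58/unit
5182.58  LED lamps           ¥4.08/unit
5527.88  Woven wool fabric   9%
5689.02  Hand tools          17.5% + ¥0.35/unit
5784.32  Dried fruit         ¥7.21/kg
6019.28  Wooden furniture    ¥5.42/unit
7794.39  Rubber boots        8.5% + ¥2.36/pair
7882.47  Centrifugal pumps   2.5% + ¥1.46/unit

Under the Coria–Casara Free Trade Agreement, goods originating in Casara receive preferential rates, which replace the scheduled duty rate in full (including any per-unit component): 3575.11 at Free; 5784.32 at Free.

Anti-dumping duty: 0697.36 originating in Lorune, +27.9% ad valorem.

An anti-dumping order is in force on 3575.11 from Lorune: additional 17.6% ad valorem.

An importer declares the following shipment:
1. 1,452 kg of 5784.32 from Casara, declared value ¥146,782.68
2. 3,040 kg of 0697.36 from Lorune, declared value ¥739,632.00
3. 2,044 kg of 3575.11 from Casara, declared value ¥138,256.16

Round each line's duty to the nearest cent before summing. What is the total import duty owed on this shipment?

Line 1 (5784.32, Casara, 1,452 kg, ¥146,782.68):
Base rate for 5784.32 is ¥7.21/kg.
Origin Casara qualifies under the Coria–Casara agreement and 5784.32 is covered: preferential rate Free applies instead.
Duty = ¥146,782.68 × 0% = ¥0.00.
Line 2 (0697.36, Lorune, 3,040 kg, ¥739,632.00):
Base rate for 0697.36 is ¥4.14/kg.
Additional duty on 0697.36 from Lorune: +27.9% ad valorem. Applied ad valorem rate = 27.9%.
Duty = ¥739,632.00 × 27.9% + 3,040 × ¥4.14 = ¥218,942.93.
Line 3 (3575.11, Casara, 2,044 kg, ¥138,256.16):
Base rate for 3575.11 is 4.5%.
Origin Casara qualifies under the Coria–Casara agreement and 3575.11 is covered: preferential rate Free applies instead.
The additional-duty order on 3575.11 targets Lorune, not Casara; it does not apply.
Duty = ¥138,256.16 × 0% = ¥0.00.
Total = ¥0.00 + ¥218,942.93 + ¥0.00 = ¥218,942.93.

¥218,942.93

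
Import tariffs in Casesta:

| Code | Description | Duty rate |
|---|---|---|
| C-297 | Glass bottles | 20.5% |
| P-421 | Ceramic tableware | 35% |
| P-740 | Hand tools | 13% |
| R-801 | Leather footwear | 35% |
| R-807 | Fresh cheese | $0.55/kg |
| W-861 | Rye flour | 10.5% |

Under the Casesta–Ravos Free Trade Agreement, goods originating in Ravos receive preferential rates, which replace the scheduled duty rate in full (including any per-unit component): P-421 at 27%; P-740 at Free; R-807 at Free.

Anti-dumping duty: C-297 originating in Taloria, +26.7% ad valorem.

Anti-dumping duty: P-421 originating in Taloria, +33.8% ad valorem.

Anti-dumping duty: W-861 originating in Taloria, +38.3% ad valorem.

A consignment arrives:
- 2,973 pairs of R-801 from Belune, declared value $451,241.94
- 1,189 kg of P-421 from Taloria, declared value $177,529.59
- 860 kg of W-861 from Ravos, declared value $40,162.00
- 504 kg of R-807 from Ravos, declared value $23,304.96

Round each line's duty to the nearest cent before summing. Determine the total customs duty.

$284,292.05

Line 1 (R-801, Belune, 2,973 pairs, $451,241.94):
Base rate for R-801 is 35%.
Duty = $451,241.94 × 35% = $157,934.68.
Line 2 (P-421, Taloria, 1,189 kg, $177,529.59):
Base rate for P-421 is 35%.
P-421 has an FTA preferential rate, but origin Taloria is not Ravos; base rate stands.
Additional duty on P-421 from Taloria: +33.8%. Applied ad valorem rate: 35% + 33.8% = 68.8%.
Duty = $177,529.59 × 68.8% = $122,140.36.
Line 3 (W-861, Ravos, 860 kg, $40,162.00):
Base rate for W-861 is 10.5%.
Origin Ravos is the FTA partner but W-861 is not on the preference list; base rate stands.
The additional-duty order on W-861 targets Taloria, not Ravos; it does not apply.
Duty = $40,162.00 × 10.5% = $4,217.01.
Line 4 (R-807, Ravos, 504 kg, $23,304.96):
Base rate for R-807 is $0.55/kg.
Origin Ravos qualifies under the Casesta–Ravos agreement and R-807 is covered: preferential rate Free applies instead.
Duty = $23,304.96 × 0% = $0.00.
Total = $157,934.68 + $122,140.36 + $4,217.01 + $0.00 = $284,292.05.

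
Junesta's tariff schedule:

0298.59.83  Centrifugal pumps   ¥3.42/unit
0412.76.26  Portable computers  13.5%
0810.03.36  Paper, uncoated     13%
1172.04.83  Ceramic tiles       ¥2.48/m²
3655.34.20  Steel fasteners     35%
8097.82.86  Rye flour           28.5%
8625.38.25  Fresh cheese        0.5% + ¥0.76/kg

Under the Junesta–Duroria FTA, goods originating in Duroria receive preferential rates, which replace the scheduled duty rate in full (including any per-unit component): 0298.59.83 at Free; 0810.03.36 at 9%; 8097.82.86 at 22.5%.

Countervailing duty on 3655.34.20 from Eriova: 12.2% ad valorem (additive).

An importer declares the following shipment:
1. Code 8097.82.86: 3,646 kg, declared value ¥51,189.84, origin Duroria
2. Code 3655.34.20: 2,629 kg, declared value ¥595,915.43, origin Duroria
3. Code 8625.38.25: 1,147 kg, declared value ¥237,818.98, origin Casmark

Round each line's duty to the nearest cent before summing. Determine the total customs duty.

Line 1 (8097.82.86, Duroria, 3,646 kg, ¥51,189.84):
Base rate for 8097.82.86 is 28.5%.
Origin Duroria qualifies under the Junesta–Duroria agreement and 8097.82.86 is covered: preferential rate 22.5% applies instead.
Duty = ¥51,189.84 × 22.5% = ¥11,517.71.
Line 2 (3655.34.20, Duroria, 2,629 kg, ¥595,915.43):
Base rate for 3655.34.20 is 35%.
Origin Duroria is the FTA partner but 3655.34.20 is not on the preference list; base rate stands.
The additional-duty order on 3655.34.20 targets Eriova, not Duroria; it does not apply.
Duty = ¥595,915.43 × 35% = ¥208,570.40.
Line 3 (8625.38.25, Casmark, 1,147 kg, ¥237,818.98):
Base rate for 8625.38.25 is 0.5% + ¥0.76/kg.
Duty = ¥237,818.98 × 0.5% + 1,147 × ¥0.76 = ¥2,060.81.
Total = ¥11,517.71 + ¥208,570.40 + ¥2,060.81 = ¥222,148.92.

¥222,148.92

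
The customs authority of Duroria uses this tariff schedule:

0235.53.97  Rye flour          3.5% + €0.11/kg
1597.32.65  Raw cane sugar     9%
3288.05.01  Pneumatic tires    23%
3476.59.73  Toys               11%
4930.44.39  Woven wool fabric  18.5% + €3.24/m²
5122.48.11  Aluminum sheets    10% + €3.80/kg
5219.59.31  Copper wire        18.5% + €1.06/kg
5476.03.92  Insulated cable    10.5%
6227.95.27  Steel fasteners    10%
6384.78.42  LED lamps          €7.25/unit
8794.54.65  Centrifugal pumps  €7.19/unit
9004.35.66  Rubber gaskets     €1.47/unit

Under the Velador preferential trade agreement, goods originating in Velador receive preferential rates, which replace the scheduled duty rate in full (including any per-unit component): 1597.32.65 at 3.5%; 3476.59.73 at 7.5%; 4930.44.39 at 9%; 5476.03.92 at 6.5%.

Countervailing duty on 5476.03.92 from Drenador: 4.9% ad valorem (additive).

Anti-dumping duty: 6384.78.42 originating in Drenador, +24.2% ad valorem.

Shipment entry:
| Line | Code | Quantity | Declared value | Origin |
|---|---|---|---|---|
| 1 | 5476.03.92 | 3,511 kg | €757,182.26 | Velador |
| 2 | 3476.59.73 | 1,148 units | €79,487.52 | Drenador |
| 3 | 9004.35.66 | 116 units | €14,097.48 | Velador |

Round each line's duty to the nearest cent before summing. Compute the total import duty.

Line 1 (5476.03.92, Velador, 3,511 kg, €757,182.26):
Base rate for 5476.03.92 is 10.5%.
Origin Velador qualifies under the Duroria–Velador agreement and 5476.03.92 is covered: preferential rate 6.5% applies instead.
The additional-duty order on 5476.03.92 targets Drenador, not Velador; it does not apply.
Duty = €757,182.26 × 6.5% = €49,216.85.
Line 2 (3476.59.73, Drenador, 1,148 units, €79,487.52):
Base rate for 3476.59.73 is 11%.
3476.59.73 has an FTA preferential rate, but origin Drenador is not Velador; base rate stands.
Duty = €79,487.52 × 11% = €8,743.63.
Line 3 (9004.35.66, Velador, 116 units, €14,097.48):
Base rate for 9004.35.66 is €1.47/unit.
Origin Velador is the FTA partner but 9004.35.66 is not on the preference list; base rate stands.
Duty = 116 × €1.47 = €170.52.
Total = €49,216.85 + €8,743.63 + €170.52 = €58,131.00.

€58,131.00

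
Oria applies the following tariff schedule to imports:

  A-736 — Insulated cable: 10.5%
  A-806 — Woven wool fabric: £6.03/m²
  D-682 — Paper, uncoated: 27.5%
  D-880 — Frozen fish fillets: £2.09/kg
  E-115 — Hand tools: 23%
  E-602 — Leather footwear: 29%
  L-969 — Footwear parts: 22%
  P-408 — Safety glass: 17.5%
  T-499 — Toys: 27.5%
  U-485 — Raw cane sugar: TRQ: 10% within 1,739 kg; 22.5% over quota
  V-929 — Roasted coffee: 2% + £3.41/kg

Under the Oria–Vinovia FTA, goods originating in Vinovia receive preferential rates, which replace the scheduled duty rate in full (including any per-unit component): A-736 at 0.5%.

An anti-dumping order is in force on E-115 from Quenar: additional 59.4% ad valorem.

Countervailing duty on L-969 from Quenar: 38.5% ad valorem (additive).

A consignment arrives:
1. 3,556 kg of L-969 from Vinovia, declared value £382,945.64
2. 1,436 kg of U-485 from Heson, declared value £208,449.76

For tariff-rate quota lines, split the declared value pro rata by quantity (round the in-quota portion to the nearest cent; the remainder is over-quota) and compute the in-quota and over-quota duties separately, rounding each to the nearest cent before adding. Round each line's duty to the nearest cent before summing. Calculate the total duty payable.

£105,093.02

Line 1 (L-969, Vinovia, 3,556 kg, £382,945.64):
Base rate for L-969 is 22%.
Origin Vinovia is the FTA partner but L-969 is not on the preference list; base rate stands.
The additional-duty order on L-969 targets Quenar, not Vinovia; it does not apply.
Duty = £382,945.64 × 22% = £84,248.04.
Line 2 (U-485, Heson, 1,436 kg, £208,449.76):
Code U-485 is under a tariff-rate quota (threshold 1,739 kg). Quantity 1,436 kg is within the quota, so the in-quota rate 10% applies to the full value.
Duty = £208,449.76 × 10% = £20,844.98.
Total = £84,248.04 + £20,844.98 = £105,093.02.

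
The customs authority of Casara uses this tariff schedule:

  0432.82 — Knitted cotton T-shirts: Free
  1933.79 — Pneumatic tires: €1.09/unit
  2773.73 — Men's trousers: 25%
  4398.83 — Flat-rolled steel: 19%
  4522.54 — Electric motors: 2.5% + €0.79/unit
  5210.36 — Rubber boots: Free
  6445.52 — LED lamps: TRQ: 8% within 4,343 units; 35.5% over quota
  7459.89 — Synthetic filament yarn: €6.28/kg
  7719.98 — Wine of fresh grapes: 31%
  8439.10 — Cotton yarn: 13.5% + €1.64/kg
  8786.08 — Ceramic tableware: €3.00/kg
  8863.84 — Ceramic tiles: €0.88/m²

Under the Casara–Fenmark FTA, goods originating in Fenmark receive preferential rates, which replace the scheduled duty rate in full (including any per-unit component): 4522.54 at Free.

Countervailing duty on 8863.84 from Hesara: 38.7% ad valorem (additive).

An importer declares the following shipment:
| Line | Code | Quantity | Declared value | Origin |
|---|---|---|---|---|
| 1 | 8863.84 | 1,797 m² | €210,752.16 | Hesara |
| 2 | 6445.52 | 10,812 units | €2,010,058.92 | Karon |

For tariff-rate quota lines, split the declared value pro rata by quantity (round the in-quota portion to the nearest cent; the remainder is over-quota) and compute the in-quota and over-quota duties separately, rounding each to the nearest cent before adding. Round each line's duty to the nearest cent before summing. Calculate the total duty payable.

€574,676.41

Line 1 (8863.84, Hesara, 1,797 m², €210,752.16):
Base rate for 8863.84 is €0.88/m².
Additional duty on 8863.84 from Hesara: +38.7% ad valorem. Applied ad valorem rate = 38.7%.
Duty = €210,752.16 × 38.7% + 1,797 × €0.88 = €83,142.45.
Line 2 (6445.52, Karon, 10,812 units, €2,010,058.92):
Code 6445.52 is under a tariff-rate quota (threshold 4,343 units). In-quota: 4,343 units at 8%; over-quota: 6,469 units at 35.5%.
Pro-rata value split: in-quota = €2,010,058.92 × 4,343/10,812 = €807,407.13; over-quota = €2,010,058.92 − €807,407.13 = €1,202,651.79.
In-quota duty = €807,407.13 × 8% = €64,592.57. Over-quota duty = €1,202,651.79 × 35.5% = €426,941.39.
Line duty = €64,592.57 + €426,941.39 = €491,533.96.
Total = €83,142.45 + €491,533.96 = €574,676.41.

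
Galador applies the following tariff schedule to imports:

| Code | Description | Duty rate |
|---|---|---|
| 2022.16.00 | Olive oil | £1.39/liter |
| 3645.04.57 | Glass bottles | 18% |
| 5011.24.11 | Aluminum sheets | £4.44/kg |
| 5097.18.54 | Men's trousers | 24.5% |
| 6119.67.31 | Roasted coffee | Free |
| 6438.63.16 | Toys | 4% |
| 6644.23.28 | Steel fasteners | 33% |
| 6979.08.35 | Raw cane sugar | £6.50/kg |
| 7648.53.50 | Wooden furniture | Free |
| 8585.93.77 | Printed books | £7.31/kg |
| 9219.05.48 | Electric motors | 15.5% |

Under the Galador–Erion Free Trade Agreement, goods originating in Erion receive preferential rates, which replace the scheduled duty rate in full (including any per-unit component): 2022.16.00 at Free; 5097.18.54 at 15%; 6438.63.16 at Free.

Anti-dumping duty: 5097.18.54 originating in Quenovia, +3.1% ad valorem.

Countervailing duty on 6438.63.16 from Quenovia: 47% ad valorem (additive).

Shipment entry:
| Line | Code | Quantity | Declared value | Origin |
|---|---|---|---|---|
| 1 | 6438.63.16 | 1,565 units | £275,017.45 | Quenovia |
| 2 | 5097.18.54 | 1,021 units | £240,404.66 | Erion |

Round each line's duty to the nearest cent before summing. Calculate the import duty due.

Line 1 (6438.63.16, Quenovia, 1,565 units, £275,017.45):
Base rate for 6438.63.16 is 4%.
6438.63.16 has an FTA preferential rate, but origin Quenovia is not Erion; base rate stands.
Additional duty on 6438.63.16 from Quenovia: +47%. Applied ad valorem rate: 4% + 47% = 51%.
Duty = £275,017.45 × 51% = £140,258.90.
Line 2 (5097.18.54, Erion, 1,021 units, £240,404.66):
Base rate for 5097.18.54 is 24.5%.
Origin Erion qualifies under the Galador–Erion agreement and 5097.18.54 is covered: preferential rate 15% applies instead.
The additional-duty order on 5097.18.54 targets Quenovia, not Erion; it does not apply.
Duty = £240,404.66 × 15% = £36,060.70.
Total = £140,258.90 + £36,060.70 = £176,319.60.

£176,319.60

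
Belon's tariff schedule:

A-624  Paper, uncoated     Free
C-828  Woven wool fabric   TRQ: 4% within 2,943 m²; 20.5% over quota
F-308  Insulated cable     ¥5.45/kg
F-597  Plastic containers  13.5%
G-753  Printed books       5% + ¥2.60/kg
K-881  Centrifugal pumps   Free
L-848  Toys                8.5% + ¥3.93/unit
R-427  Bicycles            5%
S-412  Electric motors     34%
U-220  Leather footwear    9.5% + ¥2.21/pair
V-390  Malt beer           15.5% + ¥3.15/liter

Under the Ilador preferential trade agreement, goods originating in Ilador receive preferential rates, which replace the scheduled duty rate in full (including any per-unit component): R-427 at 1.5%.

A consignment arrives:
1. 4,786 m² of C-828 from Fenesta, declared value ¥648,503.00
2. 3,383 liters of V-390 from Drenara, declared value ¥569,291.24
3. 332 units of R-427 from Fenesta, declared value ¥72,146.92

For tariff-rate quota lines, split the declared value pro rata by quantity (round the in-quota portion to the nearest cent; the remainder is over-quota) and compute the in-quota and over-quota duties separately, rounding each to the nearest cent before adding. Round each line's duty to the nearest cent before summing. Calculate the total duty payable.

Line 1 (C-828, Fenesta, 4,786 m², ¥648,503.00):
Code C-828 is under a tariff-rate quota (threshold 2,943 m²). In-quota: 2,943 m² at 4%; over-quota: 1,843 m² at 20.5%.
Pro-rata value split: in-quota = ¥648,503.00 × 2,943/4,786 = ¥398,776.50; over-quota = ¥648,503.00 − ¥398,776.50 = ¥249,726.50.
In-quota duty = ¥398,776.50 × 4% = ¥15,951.06. Over-quota duty = ¥249,726.50 × 20.5% = ¥51,193.93.
Line duty = ¥15,951.06 + ¥51,193.93 = ¥67,144.99.
Line 2 (V-390, Drenara, 3,383 liters, ¥569,291.24):
Base rate for V-390 is 15.5% + ¥3.15/liter.
Duty = ¥569,291.24 × 15.5% + 3,383 × ¥3.15 = ¥98,896.59.
Line 3 (R-427, Fenesta, 332 units, ¥72,146.92):
Base rate for R-427 is 5%.
R-427 has an FTA preferential rate, but origin Fenesta is not Ilador; base rate stands.
Duty = ¥72,146.92 × 5% = ¥3,607.35.
Total = ¥67,144.99 + ¥98,896.59 + ¥3,607.35 = ¥169,648.93.

¥169,648.93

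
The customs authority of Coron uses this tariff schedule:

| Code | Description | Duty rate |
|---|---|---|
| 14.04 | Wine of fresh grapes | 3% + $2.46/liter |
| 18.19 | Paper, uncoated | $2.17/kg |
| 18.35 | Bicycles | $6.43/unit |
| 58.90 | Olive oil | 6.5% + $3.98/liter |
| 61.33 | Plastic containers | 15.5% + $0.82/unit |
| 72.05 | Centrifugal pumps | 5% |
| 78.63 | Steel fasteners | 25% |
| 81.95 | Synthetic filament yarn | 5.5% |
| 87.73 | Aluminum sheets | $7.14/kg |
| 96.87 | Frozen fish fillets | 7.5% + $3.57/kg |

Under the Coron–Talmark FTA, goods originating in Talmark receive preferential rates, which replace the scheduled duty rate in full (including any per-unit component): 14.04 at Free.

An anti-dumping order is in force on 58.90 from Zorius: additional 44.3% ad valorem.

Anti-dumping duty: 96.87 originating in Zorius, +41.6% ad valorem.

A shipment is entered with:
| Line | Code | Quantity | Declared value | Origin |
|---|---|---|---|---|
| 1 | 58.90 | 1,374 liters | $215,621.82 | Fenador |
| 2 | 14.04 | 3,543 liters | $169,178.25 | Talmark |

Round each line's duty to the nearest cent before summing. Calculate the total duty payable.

Line 1 (58.90, Fenador, 1,374 liters, $215,621.82):
Base rate for 58.90 is 6.5% + $3.98/liter.
The additional-duty order on 58.90 targets Zorius, not Fenador; it does not apply.
Duty = $215,621.82 × 6.5% + 1,374 × $3.98 = $19,483.94.
Line 2 (14.04, Talmark, 3,543 liters, $169,178.25):
Base rate for 14.04 is 3% + $2.46/liter.
Origin Talmark qualifies under the Coron–Talmark agreement and 14.04 is covered: preferential rate Free applies instead.
Duty = $169,178.25 × 0% = $0.00.
Total = $19,483.94 + $0.00 = $19,483.94.

$19,483.94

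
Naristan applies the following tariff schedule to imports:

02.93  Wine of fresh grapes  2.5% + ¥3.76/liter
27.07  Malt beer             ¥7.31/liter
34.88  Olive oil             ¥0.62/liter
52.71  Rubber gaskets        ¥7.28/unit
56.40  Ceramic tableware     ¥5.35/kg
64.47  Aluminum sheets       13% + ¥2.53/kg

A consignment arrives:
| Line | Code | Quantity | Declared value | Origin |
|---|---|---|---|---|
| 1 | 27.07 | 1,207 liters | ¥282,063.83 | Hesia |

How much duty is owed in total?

Line 1 (27.07, Hesia, 1,207 liters, ¥282,063.83):
Base rate for 27.07 is ¥7.31/liter.
Duty = 1,207 × ¥7.31 = ¥8,823.17.

¥8,823.17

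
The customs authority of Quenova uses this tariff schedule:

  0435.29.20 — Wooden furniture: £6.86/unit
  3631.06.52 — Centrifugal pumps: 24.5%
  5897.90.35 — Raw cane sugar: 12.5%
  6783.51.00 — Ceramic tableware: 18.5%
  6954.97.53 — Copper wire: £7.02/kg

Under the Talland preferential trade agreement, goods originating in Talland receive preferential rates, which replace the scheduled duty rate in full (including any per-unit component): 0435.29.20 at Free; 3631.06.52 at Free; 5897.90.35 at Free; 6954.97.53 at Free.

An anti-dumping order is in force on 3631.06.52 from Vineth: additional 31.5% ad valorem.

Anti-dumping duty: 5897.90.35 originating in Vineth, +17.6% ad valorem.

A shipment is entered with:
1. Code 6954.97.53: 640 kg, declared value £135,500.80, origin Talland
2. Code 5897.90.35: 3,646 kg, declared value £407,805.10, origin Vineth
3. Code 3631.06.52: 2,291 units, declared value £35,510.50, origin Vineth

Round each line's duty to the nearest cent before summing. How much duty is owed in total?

£142,635.22

Line 1 (6954.97.53, Talland, 640 kg, £135,500.80):
Base rate for 6954.97.53 is £7.02/kg.
Origin Talland qualifies under the Quenova–Talland agreement and 6954.97.53 is covered: preferential rate Free applies instead.
Duty = £135,500.80 × 0% = £0.00.
Line 2 (5897.90.35, Vineth, 3,646 kg, £407,805.10):
Base rate for 5897.90.35 is 12.5%.
5897.90.35 has an FTA preferential rate, but origin Vineth is not Talland; base rate stands.
Additional duty on 5897.90.35 from Vineth: +17.6%. Applied ad valorem rate: 12.5% + 17.6% = 30.1%.
Duty = £407,805.10 × 30.1% = £122,749.34.
Line 3 (3631.06.52, Vineth, 2,291 units, £35,510.50):
Base rate for 3631.06.52 is 24.5%.
3631.06.52 has an FTA preferential rate, but origin Vineth is not Talland; base rate stands.
Additional duty on 3631.06.52 from Vineth: +31.5%. Applied ad valorem rate: 24.5% + 31.5% = 56%.
Duty = £35,510.50 × 56% = £19,885.88.
Total = £0.00 + £122,749.34 + £19,885.88 = £142,635.22.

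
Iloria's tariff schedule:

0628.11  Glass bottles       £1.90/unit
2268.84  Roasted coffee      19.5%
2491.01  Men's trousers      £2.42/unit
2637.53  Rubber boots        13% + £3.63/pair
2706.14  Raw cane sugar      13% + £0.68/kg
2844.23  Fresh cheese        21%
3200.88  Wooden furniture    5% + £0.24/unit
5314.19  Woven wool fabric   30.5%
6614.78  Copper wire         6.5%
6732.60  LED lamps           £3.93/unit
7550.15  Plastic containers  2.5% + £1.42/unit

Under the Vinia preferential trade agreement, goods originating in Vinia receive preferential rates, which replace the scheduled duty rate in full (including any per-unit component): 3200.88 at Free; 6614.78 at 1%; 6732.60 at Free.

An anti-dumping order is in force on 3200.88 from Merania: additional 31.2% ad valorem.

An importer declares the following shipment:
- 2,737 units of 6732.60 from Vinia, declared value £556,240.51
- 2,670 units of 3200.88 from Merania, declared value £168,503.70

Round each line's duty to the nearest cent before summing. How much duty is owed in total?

£61,639.14

Line 1 (6732.60, Vinia, 2,737 units, £556,240.51):
Base rate for 6732.60 is £3.93/unit.
Origin Vinia qualifies under the Iloria–Vinia agreement and 6732.60 is covered: preferential rate Free applies instead.
Duty = £556,240.51 × 0% = £0.00.
Line 2 (3200.88, Merania, 2,670 units, £168,503.70):
Base rate for 3200.88 is 5% + £0.24/unit.
3200.88 has an FTA preferential rate, but origin Merania is not Vinia; base rate stands.
Additional duty on 3200.88 from Merania: +31.2%. Applied ad valorem rate: 5% + 31.2% = 36.2%.
Duty = £168,503.70 × 36.2% + 2,670 × £0.24 = £61,639.14.
Total = £0.00 + £61,639.14 = £61,639.14.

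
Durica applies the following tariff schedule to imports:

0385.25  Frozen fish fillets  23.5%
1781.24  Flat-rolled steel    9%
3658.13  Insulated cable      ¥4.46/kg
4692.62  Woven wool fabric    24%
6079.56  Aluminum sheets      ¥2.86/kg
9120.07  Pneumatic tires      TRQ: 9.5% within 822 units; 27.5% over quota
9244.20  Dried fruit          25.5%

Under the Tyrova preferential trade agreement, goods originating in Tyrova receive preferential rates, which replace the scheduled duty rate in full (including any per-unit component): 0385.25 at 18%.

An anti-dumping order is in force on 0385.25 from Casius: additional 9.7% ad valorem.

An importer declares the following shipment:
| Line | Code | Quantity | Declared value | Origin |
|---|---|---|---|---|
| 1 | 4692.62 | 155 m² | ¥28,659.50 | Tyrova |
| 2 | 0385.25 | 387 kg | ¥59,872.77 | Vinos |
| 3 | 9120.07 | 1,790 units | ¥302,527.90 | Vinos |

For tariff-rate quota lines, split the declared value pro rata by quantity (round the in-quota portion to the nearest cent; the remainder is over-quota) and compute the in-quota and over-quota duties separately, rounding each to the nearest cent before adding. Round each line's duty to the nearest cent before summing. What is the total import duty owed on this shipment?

¥79,136.83

Line 1 (4692.62, Tyrova, 155 m², ¥28,659.50):
Base rate for 4692.62 is 24%.
Origin Tyrova is the FTA partner but 4692.62 is not on the preference list; base rate stands.
Duty = ¥28,659.50 × 24% = ¥6,878.28.
Line 2 (0385.25, Vinos, 387 kg, ¥59,872.77):
Base rate for 0385.25 is 23.5%.
0385.25 has an FTA preferential rate, but origin Vinos is not Tyrova; base rate stands.
The additional-duty order on 0385.25 targets Casius, not Vinos; it does not apply.
Duty = ¥59,872.77 × 23.5% = ¥14,070.10.
Line 3 (9120.07, Vinos, 1,790 units, ¥302,527.90):
Code 9120.07 is under a tariff-rate quota (threshold 822 units). In-quota: 822 units at 9.5%; over-quota: 968 units at 27.5%.
Pro-rata value split: in-quota = ¥302,527.90 × 822/1,790 = ¥138,926.22; over-quota = ¥302,527.90 − ¥138,926.22 = ¥163,601.68.
In-quota duty = ¥138,926.22 × 9.5% = ¥13,197.99. Over-quota duty = ¥163,601.68 × 27.5% = ¥44,990.46.
Line duty = ¥13,197.99 + ¥44,990.46 = ¥58,188.45.
Total = ¥6,878.28 + ¥14,070.10 + ¥58,188.45 = ¥79,136.83.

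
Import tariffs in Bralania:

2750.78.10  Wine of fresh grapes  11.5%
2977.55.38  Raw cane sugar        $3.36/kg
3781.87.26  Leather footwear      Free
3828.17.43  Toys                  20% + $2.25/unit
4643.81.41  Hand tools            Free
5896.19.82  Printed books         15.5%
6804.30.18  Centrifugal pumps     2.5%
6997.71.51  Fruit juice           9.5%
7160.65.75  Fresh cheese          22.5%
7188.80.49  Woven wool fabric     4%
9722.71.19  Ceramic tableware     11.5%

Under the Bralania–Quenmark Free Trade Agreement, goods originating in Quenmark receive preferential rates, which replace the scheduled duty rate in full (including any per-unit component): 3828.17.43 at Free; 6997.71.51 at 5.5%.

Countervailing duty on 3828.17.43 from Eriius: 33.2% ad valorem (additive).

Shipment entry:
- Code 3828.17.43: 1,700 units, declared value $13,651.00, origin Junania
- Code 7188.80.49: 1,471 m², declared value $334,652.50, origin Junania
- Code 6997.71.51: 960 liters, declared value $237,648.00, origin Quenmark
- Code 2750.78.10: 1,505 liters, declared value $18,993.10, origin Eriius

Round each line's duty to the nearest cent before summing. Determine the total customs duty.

Line 1 (3828.17.43, Junania, 1,700 units, $13,651.00):
Base rate for 3828.17.43 is 20% + $2.25/unit.
3828.17.43 has an FTA preferential rate, but origin Junania is not Quenmark; base rate stands.
The additional-duty order on 3828.17.43 targets Eriius, not Junania; it does not apply.
Duty = $13,651.00 × 20% + 1,700 × $2.25 = $6,555.20.
Line 2 (7188.80.49, Junania, 1,471 m², $334,652.50):
Base rate for 7188.80.49 is 4%.
Duty = $334,652.50 × 4% = $13,386.10.
Line 3 (6997.71.51, Quenmark, 960 liters, $237,648.00):
Base rate for 6997.71.51 is 9.5%.
Origin Quenmark qualifies under the Bralania–Quenmark agreement and 6997.71.51 is covered: preferential rate 5.5% applies instead.
Duty = $237,648.00 × 5.5% = $13,070.64.
Line 4 (2750.78.10, Eriius, 1,505 liters, $18,993.10):
Base rate for 2750.78.10 is 11.5%.
Duty = $18,993.10 × 11.5% = $2,184.21.
Total = $6,555.20 + $13,386.10 + $13,070.64 + $2,184.21 = $35,196.15.

$35,196.15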